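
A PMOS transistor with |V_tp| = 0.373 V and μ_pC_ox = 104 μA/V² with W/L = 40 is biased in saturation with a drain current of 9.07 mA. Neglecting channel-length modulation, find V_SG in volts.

k_p = μ_pC_ox · (W/L) = 4.16 mA/V².
In saturation I_D = ½ k_p (V_SG − |V_tp|)², so V_SG − |V_tp| = √(2 I_D / k_p) = √(2 × 9.07 / 4.16) = 2.09 V.
V_SG = 0.373 + 2.09 = 2.46 V.

V_SG = 2.46 V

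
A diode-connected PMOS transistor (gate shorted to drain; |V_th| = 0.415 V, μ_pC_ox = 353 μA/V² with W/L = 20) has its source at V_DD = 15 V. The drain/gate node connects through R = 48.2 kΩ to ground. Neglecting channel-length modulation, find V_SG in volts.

V_SG = 0.705 V

With gate tied to drain, V_SG = V_SD ≥ V_SG − |V_th|, so the device is in saturation.
k_p = μ_pC_ox · (W/L) = 7.06 mA/V².
KCL at the drain: ½ k_p (V_SG − |V_th|)² = (V_DD − V_SG)/R.
Let x = V_SG − 0.415. Then 170 x² + x − 14.59 = 0, giving x = 0.29 V (positive root), so V_SG = 0.705 V.
I_D = (V_DD − V_SG)/R = (15 − 0.705) / 48.2 = 0.297 mA.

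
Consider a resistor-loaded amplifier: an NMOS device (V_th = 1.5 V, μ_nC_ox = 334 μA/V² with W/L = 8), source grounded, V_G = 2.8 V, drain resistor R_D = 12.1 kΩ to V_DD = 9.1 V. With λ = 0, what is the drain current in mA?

I_D = 0.733 mA

V_GS = V_G = 2.8 V, so V_ov = 2.8 − 1.5 = 1.3 V.
k_n = μ_nC_ox · (W/L) = 2.672 mA/V².
Assume saturation: I_D = ½ k_n V_ov² = 0.5 × 2.672 × 1.3² = 2.26 mA, giving V_DS = V_DD − I_D R_D = 9.1 − 2.26 × 12.1 = -18.2 V.
But -18.2 V < V_ov = 1.3 V, so the device is actually in triode.
In triode I_D = k_n[V_ov V_DS − ½ V_DS²] and I_D = (V_DD − V_DS)/R_D. Equating: 16.2 V_DS² − 43.03 V_DS + 9.1 = 0, giving V_DS = 0.232 V (the root below V_ov).
I_D = (9.1 − 0.232) / 12.1 = 0.733 mA.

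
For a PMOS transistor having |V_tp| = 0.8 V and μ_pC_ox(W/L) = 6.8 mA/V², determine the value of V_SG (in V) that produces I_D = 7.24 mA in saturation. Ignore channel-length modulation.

In saturation I_D = ½ k_p (V_SG − |V_tp|)², so V_SG − |V_tp| = √(2 I_D / k_p) = √(2 × 7.24 / 6.8) = 1.46 V.
V_SG = 0.8 + 1.46 = 2.26 V.

V_SG = 2.26 V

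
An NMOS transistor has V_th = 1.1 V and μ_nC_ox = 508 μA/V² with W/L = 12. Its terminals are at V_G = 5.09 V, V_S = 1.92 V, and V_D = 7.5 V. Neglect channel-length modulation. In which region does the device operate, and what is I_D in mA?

Saturation; I_D = 13.1 mA

V_GS = V_G − V_S = 5.09 − 1.92 = 3.17 V; V_DS = V_D − V_S = 7.5 − 1.92 = 5.58 V.
k_n = μ_nC_ox · (W/L) = 6.096 mA/V².
V_ov = V_GS − V_th = 3.17 − 1.1 = 2.07 V.
Since V_DS = 5.58 V ≥ V_ov = 2.07 V, the device is in saturation.
I_D = ½ k_n V_ov² = 0.5 × 6.096 × 2.07² = 13.1 mA.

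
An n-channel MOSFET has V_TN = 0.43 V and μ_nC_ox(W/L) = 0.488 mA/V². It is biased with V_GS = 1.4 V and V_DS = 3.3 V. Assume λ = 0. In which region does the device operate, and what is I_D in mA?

V_ov = V_GS − V_TN = 1.4 − 0.43 = 0.97 V.
Since V_DS = 3.3 V ≥ V_ov = 0.97 V, the device is in saturation.
I_D = ½ k_n V_ov² = 0.5 × 0.488 × 0.97² = 0.23 mA.

Saturation; I_D = 0.230 mA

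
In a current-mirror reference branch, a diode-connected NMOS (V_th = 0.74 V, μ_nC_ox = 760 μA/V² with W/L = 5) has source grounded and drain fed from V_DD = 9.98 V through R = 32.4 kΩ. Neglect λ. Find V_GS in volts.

V_GS = 1.12 V

With gate tied to drain, V_GS = V_DS ≥ V_GS − V_th, so the device is in saturation.
k_n = μ_nC_ox · (W/L) = 3.8 mA/V².
KCL at the drain: ½ k_n (V_GS − V_th)² = (V_DD − V_GS)/R.
Let x = V_GS − 0.74. Then 61.6 x² + x − 9.24 = 0, giving x = 0.379 V (positive root), so V_GS = 1.12 V.
I_D = (V_DD − V_GS)/R = (9.98 − 1.12) / 32.4 = 0.273 mA.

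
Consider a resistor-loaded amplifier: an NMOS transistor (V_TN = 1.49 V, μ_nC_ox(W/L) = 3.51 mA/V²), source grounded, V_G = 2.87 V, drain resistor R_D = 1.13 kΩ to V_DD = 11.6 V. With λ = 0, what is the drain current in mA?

I_D = 3.34 mA

V_GS = V_G = 2.87 V, so V_ov = 2.87 − 1.49 = 1.38 V.
Assume saturation: I_D = ½ k_n V_ov² = 0.5 × 3.51 × 1.38² = 3.34 mA, giving V_DS = V_DD − I_D R_D = 11.6 − 3.34 × 1.13 = 7.82 V.
V_DS = 7.82 V ≥ V_ov = 1.38 V, confirming saturation.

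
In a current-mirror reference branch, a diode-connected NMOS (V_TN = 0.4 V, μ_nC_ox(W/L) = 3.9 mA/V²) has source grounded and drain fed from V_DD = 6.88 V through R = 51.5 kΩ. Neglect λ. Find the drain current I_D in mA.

I_D = 0.121 mA

With gate tied to drain, V_GS = V_DS ≥ V_GS − V_TN, so the device is in saturation.
KCL at the drain: ½ k_n (V_GS − V_TN)² = (V_DD − V_GS)/R.
Let x = V_GS − 0.4. Then 100 x² + x − 6.48 = 0, giving x = 0.249 V (positive root), so V_GS = 0.649 V.
I_D = (V_DD − V_GS)/R = (6.88 − 0.649) / 51.5 = 0.121 mA.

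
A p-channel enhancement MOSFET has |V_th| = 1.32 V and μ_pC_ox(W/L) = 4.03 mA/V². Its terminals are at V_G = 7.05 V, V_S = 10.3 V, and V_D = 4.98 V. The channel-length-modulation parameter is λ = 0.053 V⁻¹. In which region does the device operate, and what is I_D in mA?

V_SG = V_S − V_G = 10.3 − 7.05 = 3.25 V; V_SD = V_S − V_D = 10.3 − 4.98 = 5.32 V.
V_ov = V_SG − |V_th| = 3.25 − 1.32 = 1.93 V.
Since V_SD = 5.32 V ≥ V_ov = 1.93 V, the device is in saturation.
I_D = ½ k_p V_ov² (1 + λ V_SD) = 0.5 × 4.03 × 1.93² × (1 + 0.053 × 5.32) = 9.62 mA.

Saturation; I_D = 9.62 mA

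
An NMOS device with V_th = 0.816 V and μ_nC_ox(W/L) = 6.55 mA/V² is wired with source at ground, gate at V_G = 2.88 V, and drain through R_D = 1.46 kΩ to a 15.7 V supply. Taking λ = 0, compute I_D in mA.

I_D = 10.1 mA

V_GS = V_G = 2.88 V, so V_ov = 2.88 − 0.816 = 2.06 V.
Assume saturation: I_D = ½ k_n V_ov² = 0.5 × 6.55 × 2.06² = 14 mA, giving V_DS = V_DD − I_D R_D = 15.7 − 14 × 1.46 = -4.67 V.
But -4.67 V < V_ov = 2.06 V, so the device is actually in triode.
In triode I_D = k_n[V_ov V_DS − ½ V_DS²] and I_D = (V_DD − V_DS)/R_D. Equating: 4.78 V_DS² − 20.74 V_DS + 15.7 = 0, giving V_DS = 0.977 V (the root below V_ov).
I_D = (15.7 − 0.977) / 1.46 = 10.1 mA.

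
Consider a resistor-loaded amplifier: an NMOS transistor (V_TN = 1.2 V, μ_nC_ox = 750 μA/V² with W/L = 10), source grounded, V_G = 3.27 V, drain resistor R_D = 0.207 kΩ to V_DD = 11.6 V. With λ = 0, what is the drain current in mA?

I_D = 16.1 mA

V_GS = V_G = 3.27 V, so V_ov = 3.27 − 1.2 = 2.07 V.
k_n = μ_nC_ox · (W/L) = 7.5 mA/V².
Assume saturation: I_D = ½ k_n V_ov² = 0.5 × 7.5 × 2.07² = 16.1 mA, giving V_DS = V_DD − I_D R_D = 11.6 − 16.1 × 0.207 = 8.27 V.
V_DS = 8.27 V ≥ V_ov = 2.07 V, confirming saturation.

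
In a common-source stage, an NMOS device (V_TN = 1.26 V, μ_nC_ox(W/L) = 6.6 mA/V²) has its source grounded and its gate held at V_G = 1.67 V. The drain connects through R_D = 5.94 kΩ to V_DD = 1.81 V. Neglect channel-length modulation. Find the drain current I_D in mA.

V_GS = V_G = 1.67 V, so V_ov = 1.67 − 1.26 = 0.41 V.
Assume saturation: I_D = ½ k_n V_ov² = 0.5 × 6.6 × 0.41² = 0.555 mA, giving V_DS = V_DD − I_D R_D = 1.81 − 0.555 × 5.94 = -1.49 V.
But -1.49 V < V_ov = 0.41 V, so the device is actually in triode.
In triode I_D = k_n[V_ov V_DS − ½ V_DS²] and I_D = (V_DD − V_DS)/R_D. Equating: 19.6 V_DS² − 17.07 V_DS + 1.81 = 0, giving V_DS = 0.124 V (the root below V_ov).
I_D = (1.81 − 0.124) / 5.94 = 0.284 mA.

I_D = 0.284 mA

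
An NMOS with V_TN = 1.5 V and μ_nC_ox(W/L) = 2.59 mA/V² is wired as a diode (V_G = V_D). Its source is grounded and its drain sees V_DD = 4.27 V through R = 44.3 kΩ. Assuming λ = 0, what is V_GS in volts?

V_GS = 1.71 V

With gate tied to drain, V_GS = V_DS ≥ V_GS − V_TN, so the device is in saturation.
KCL at the drain: ½ k_n (V_GS − V_TN)² = (V_DD − V_GS)/R.
Let x = V_GS − 1.5. Then 57.4 x² + x − 2.77 = 0, giving x = 0.211 V (positive root), so V_GS = 1.71 V.
I_D = (V_DD − V_GS)/R = (4.27 − 1.71) / 44.3 = 0.0578 mA.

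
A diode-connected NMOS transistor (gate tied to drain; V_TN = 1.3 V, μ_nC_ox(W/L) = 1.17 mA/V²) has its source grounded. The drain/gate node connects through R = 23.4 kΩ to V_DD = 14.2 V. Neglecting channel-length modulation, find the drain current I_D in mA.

I_D = 0.511 mA

With gate tied to drain, V_GS = V_DS ≥ V_GS − V_TN, so the device is in saturation.
KCL at the drain: ½ k_n (V_GS − V_TN)² = (V_DD − V_GS)/R.
Let x = V_GS − 1.3. Then 13.7 x² + x − 12.9 = 0, giving x = 0.935 V (positive root), so V_GS = 2.23 V.
I_D = (V_DD − V_GS)/R = (14.2 − 2.23) / 23.4 = 0.511 mA.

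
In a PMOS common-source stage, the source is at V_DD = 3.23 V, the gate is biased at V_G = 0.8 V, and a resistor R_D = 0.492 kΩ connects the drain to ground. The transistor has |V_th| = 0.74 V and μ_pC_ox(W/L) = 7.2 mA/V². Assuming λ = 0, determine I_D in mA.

V_SG = V_DD − V_G = 3.23 − 0.8 = 2.43 V, so V_ov = 2.43 − 0.74 = 1.69 V.
Assume saturation: I_D = ½ k_p V_ov² = 0.5 × 7.2 × 1.69² = 10.3 mA, giving V_SD = V_DD − I_D R_D = 3.23 − 10.3 × 0.492 = -1.83 V.
But -1.83 V < V_ov = 1.69 V, so the device is actually in triode.
In triode I_D = k_p[V_ov V_SD − ½ V_SD²] and I_D = (V_DD − V_SD)/R_D. Equating: 1.77 V_SD² − 6.987 V_SD + 3.23 = 0, giving V_SD = 0.535 V (the root below V_ov).
I_D = (3.23 − 0.535) / 0.492 = 5.48 mA.

I_D = 5.48 mA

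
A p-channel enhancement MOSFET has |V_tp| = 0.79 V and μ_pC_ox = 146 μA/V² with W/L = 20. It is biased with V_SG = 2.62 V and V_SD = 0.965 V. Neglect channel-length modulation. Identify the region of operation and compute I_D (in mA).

Triode; I_D = 3.80 mA

k_p = μ_pC_ox · (W/L) = 2.92 mA/V².
V_ov = V_SG − |V_tp| = 2.62 − 0.79 = 1.83 V.
Since V_SD = 0.965 V < V_ov = 1.83 V, the device is in the triode region.
I_D = k_p [V_ov · V_SD − ½ V_SD²] = 2.92 × [1.83 × 0.965 − 0.5 × 0.965²] = 3.8 mA.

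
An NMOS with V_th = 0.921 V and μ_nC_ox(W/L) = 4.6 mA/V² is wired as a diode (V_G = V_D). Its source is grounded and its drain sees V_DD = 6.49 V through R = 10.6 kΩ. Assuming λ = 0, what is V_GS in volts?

With gate tied to drain, V_GS = V_DS ≥ V_GS − V_th, so the device is in saturation.
KCL at the drain: ½ k_n (V_GS − V_th)² = (V_DD − V_GS)/R.
Let x = V_GS − 0.921. Then 24.4 x² + x − 5.569 = 0, giving x = 0.458 V (positive root), so V_GS = 1.38 V.
I_D = (V_DD − V_GS)/R = (6.49 − 1.38) / 10.6 = 0.482 mA.

V_GS = 1.38 V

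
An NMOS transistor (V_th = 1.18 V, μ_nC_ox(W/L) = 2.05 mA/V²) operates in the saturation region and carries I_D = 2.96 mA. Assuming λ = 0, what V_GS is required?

V_GS = 2.88 V

In saturation I_D = ½ k_n (V_GS − V_th)², so V_GS − V_th = √(2 I_D / k_n) = √(2 × 2.96 / 2.05) = 1.7 V.
V_GS = 1.18 + 1.7 = 2.88 V.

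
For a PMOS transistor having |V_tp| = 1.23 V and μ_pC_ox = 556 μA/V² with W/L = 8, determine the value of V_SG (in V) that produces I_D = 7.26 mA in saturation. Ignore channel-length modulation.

k_p = μ_pC_ox · (W/L) = 4.448 mA/V².
In saturation I_D = ½ k_p (V_SG − |V_tp|)², so V_SG − |V_tp| = √(2 I_D / k_p) = √(2 × 7.26 / 4.448) = 1.81 V.
V_SG = 1.23 + 1.81 = 3.04 V.

V_SG = 3.04 V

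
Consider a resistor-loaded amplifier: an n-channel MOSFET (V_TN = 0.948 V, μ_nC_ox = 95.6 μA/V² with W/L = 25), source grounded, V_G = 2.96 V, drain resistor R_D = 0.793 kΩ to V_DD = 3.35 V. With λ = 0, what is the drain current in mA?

V_GS = V_G = 2.96 V, so V_ov = 2.96 − 0.948 = 2.01 V.
k_n = μ_nC_ox · (W/L) = 2.39 mA/V².
Assume saturation: I_D = ½ k_n V_ov² = 0.5 × 2.39 × 2.01² = 4.84 mA, giving V_DS = V_DD − I_D R_D = 3.35 − 4.84 × 0.793 = -0.486 V.
But -0.486 V < V_ov = 2.01 V, so the device is actually in triode.
In triode I_D = k_n[V_ov V_DS − ½ V_DS²] and I_D = (V_DD − V_DS)/R_D. Equating: 0.948 V_DS² − 4.813 V_DS + 3.35 = 0, giving V_DS = 0.832 V (the root below V_ov).
I_D = (3.35 − 0.832) / 0.793 = 3.17 mA.

I_D = 3.17 mA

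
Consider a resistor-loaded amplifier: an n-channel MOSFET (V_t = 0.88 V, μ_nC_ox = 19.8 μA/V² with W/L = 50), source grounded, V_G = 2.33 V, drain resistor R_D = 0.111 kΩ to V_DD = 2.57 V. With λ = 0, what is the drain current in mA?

V_GS = V_G = 2.33 V, so V_ov = 2.33 − 0.88 = 1.45 V.
k_n = μ_nC_ox · (W/L) = 0.99 mA/V².
Assume saturation: I_D = ½ k_n V_ov² = 0.5 × 0.99 × 1.45² = 1.04 mA, giving V_DS = V_DD − I_D R_D = 2.57 − 1.04 × 0.111 = 2.45 V.
V_DS = 2.45 V ≥ V_ov = 1.45 V, confirming saturation.

I_D = 1.04 mA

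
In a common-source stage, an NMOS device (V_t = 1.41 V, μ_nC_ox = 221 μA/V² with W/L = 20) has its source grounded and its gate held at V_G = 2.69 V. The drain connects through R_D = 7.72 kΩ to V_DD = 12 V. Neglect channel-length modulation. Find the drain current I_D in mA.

V_GS = V_G = 2.69 V, so V_ov = 2.69 − 1.41 = 1.28 V.
k_n = μ_nC_ox · (W/L) = 4.42 mA/V².
Assume saturation: I_D = ½ k_n V_ov² = 0.5 × 4.42 × 1.28² = 3.62 mA, giving V_DS = V_DD − I_D R_D = 12 − 3.62 × 7.72 = -16 V.
But -16 V < V_ov = 1.28 V, so the device is actually in triode.
In triode I_D = k_n[V_ov V_DS − ½ V_DS²] and I_D = (V_DD − V_DS)/R_D. Equating: 17.1 V_DS² − 44.68 V_DS + 12 = 0, giving V_DS = 0.304 V (the root below V_ov).
I_D = (12 − 0.304) / 7.72 = 1.52 mA.

I_D = 1.52 mA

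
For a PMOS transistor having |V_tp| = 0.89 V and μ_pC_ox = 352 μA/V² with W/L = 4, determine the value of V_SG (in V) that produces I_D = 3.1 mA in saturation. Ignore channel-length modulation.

k_p = μ_pC_ox · (W/L) = 1.408 mA/V².
In saturation I_D = ½ k_p (V_SG − |V_tp|)², so V_SG − |V_tp| = √(2 I_D / k_p) = √(2 × 3.1 / 1.408) = 2.1 V.
V_SG = 0.89 + 2.1 = 2.99 V.

V_SG = 2.99 V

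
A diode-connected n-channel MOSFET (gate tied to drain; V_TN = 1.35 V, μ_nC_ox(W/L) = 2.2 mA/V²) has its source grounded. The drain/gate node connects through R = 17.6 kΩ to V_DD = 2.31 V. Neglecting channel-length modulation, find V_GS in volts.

V_GS = 1.55 V

With gate tied to drain, V_GS = V_DS ≥ V_GS − V_TN, so the device is in saturation.
KCL at the drain: ½ k_n (V_GS − V_TN)² = (V_DD − V_GS)/R.
Let x = V_GS − 1.35. Then 19.4 x² + x − 0.96 = 0, giving x = 0.198 V (positive root), so V_GS = 1.55 V.
I_D = (V_DD − V_GS)/R = (2.31 − 1.55) / 17.6 = 0.0433 mA.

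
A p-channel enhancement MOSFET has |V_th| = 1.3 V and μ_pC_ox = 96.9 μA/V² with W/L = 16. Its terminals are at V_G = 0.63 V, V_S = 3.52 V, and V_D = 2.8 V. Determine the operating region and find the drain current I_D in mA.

V_SG = V_S − V_G = 3.52 − 0.63 = 2.89 V; V_SD = V_S − V_D = 3.52 − 2.8 = 0.72 V.
k_p = μ_pC_ox · (W/L) = 1.55 mA/V².
V_ov = V_SG − |V_th| = 2.89 − 1.3 = 1.59 V.
Since V_SD = 0.72 V < V_ov = 1.59 V, the device is in the triode region.
I_D = k_p [V_ov · V_SD − ½ V_SD²] = 1.55 × [1.59 × 0.72 − 0.5 × 0.72²] = 1.37 mA.

Triode; I_D = 1.37 mA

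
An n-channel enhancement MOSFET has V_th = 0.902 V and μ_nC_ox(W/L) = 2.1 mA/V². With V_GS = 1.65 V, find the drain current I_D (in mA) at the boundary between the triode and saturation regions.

At the boundary V_DS = V_ov = V_GS − V_th = 1.65 − 0.902 = 0.748 V.
I_D = ½ k_n V_ov² = 0.5 × 2.1 × 0.748² = 0.587 mA.

I_D = 0.587 mA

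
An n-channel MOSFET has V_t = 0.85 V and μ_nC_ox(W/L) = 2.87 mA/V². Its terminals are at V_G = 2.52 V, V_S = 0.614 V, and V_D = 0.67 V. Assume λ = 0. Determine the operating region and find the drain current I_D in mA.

V_GS = V_G − V_S = 2.52 − 0.614 = 1.91 V; V_DS = V_D − V_S = 0.67 − 0.614 = 0.056 V.
V_ov = V_GS − V_t = 1.91 − 0.85 = 1.06 V.
Since V_DS = 0.056 V < V_ov = 1.06 V, the device is in the triode region.
I_D = k_n [V_ov · V_DS − ½ V_DS²] = 2.87 × [1.06 × 0.056 − 0.5 × 0.056²] = 0.165 mA.

Triode; I_D = 0.165 mA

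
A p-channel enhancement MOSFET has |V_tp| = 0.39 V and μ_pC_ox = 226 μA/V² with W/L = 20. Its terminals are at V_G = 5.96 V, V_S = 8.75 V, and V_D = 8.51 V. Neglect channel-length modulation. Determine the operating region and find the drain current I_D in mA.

V_SG = V_S − V_G = 8.75 − 5.96 = 2.79 V; V_SD = V_S − V_D = 8.75 − 8.51 = 0.24 V.
k_p = μ_pC_ox · (W/L) = 4.52 mA/V².
V_ov = V_SG − |V_tp| = 2.79 − 0.39 = 2.4 V.
Since V_SD = 0.24 V < V_ov = 2.4 V, the device is in the triode region.
I_D = k_p [V_ov · V_SD − ½ V_SD²] = 4.52 × [2.4 × 0.24 − 0.5 × 0.24²] = 2.47 mA.

Triode; I_D = 2.47 mA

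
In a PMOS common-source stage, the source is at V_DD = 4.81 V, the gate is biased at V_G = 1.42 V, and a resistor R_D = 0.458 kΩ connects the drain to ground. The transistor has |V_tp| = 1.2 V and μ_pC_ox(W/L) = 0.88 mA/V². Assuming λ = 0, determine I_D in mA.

I_D = 2.11 mA

V_SG = V_DD − V_G = 4.81 − 1.42 = 3.39 V, so V_ov = 3.39 − 1.2 = 2.19 V.
Assume saturation: I_D = ½ k_p V_ov² = 0.5 × 0.88 × 2.19² = 2.11 mA, giving V_SD = V_DD − I_D R_D = 4.81 − 2.11 × 0.458 = 3.84 V.
V_SD = 3.84 V ≥ V_ov = 2.19 V, confirming saturation.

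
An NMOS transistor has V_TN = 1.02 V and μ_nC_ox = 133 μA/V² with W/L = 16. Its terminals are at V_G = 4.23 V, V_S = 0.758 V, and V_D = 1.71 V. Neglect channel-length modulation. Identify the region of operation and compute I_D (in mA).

V_GS = V_G − V_S = 4.23 − 0.758 = 3.47 V; V_DS = V_D − V_S = 1.71 − 0.758 = 0.952 V.
k_n = μ_nC_ox · (W/L) = 2.128 mA/V².
V_ov = V_GS − V_TN = 3.47 − 1.02 = 2.45 V.
Since V_DS = 0.952 V < V_ov = 2.45 V, the device is in the triode region.
I_D = k_n [V_ov · V_DS − ½ V_DS²] = 2.128 × [2.45 × 0.952 − 0.5 × 0.952²] = 4 mA.

Triode; I_D = 4.00 mA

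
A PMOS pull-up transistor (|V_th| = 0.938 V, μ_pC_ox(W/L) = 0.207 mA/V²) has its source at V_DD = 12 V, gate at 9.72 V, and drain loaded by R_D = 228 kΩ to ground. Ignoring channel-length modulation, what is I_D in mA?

I_D = 0.0517 mA

V_SG = V_DD − V_G = 12 − 9.72 = 2.28 V, so V_ov = 2.28 − 0.938 = 1.34 V.
Assume saturation: I_D = ½ k_p V_ov² = 0.5 × 0.207 × 1.34² = 0.186 mA, giving V_SD = V_DD − I_D R_D = 12 − 0.186 × 228 = -30.5 V.
But -30.5 V < V_ov = 1.34 V, so the device is actually in triode.
In triode I_D = k_p[V_ov V_SD − ½ V_SD²] and I_D = (V_DD − V_SD)/R_D. Equating: 23.6 V_SD² − 64.34 V_SD + 12 = 0, giving V_SD = 0.201 V (the root below V_ov).
I_D = (12 − 0.201) / 228 = 0.0517 mA.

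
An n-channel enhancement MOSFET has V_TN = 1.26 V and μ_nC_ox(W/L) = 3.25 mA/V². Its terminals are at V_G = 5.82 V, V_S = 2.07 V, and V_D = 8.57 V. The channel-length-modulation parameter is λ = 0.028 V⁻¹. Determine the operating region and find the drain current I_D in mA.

Saturation; I_D = 11.9 mA

V_GS = V_G − V_S = 5.82 − 2.07 = 3.75 V; V_DS = V_D − V_S = 8.57 − 2.07 = 6.5 V.
V_ov = V_GS − V_TN = 3.75 − 1.26 = 2.49 V.
Since V_DS = 6.5 V ≥ V_ov = 2.49 V, the device is in saturation.
I_D = ½ k_n V_ov² (1 + λ V_DS) = 0.5 × 3.25 × 2.49² × (1 + 0.028 × 6.5) = 11.9 mA.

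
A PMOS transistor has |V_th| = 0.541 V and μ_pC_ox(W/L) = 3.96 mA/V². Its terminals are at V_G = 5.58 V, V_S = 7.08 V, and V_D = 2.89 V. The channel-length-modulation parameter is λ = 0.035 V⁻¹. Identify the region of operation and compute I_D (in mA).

Saturation; I_D = 2.09 mA

V_SG = V_S − V_G = 7.08 − 5.58 = 1.5 V; V_SD = V_S − V_D = 7.08 − 2.89 = 4.19 V.
V_ov = V_SG − |V_th| = 1.5 − 0.541 = 0.959 V.
Since V_SD = 4.19 V ≥ V_ov = 0.959 V, the device is in saturation.
I_D = ½ k_p V_ov² (1 + λ V_SD) = 0.5 × 3.96 × 0.959² × (1 + 0.035 × 4.19) = 2.09 mA.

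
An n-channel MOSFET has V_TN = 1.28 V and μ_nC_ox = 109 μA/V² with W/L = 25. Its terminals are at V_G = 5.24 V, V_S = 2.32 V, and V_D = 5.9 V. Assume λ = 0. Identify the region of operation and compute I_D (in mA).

V_GS = V_G − V_S = 5.24 − 2.32 = 2.92 V; V_DS = V_D − V_S = 5.9 − 2.32 = 3.58 V.
k_n = μ_nC_ox · (W/L) = 2.725 mA/V².
V_ov = V_GS − V_TN = 2.92 − 1.28 = 1.64 V.
Since V_DS = 3.58 V ≥ V_ov = 1.64 V, the device is in saturation.
I_D = ½ k_n V_ov² = 0.5 × 2.725 × 1.64² = 3.66 mA.

Saturation; I_D = 3.66 mA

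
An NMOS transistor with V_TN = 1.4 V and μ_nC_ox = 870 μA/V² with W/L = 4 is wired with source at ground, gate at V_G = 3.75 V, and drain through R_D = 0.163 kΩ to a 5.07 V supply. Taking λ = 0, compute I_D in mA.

V_GS = V_G = 3.75 V, so V_ov = 3.75 − 1.4 = 2.35 V.
k_n = μ_nC_ox · (W/L) = 3.48 mA/V².
Assume saturation: I_D = ½ k_n V_ov² = 0.5 × 3.48 × 2.35² = 9.61 mA, giving V_DS = V_DD − I_D R_D = 5.07 − 9.61 × 0.163 = 3.5 V.
V_DS = 3.5 V ≥ V_ov = 2.35 V, confirming saturation.

I_D = 9.61 mA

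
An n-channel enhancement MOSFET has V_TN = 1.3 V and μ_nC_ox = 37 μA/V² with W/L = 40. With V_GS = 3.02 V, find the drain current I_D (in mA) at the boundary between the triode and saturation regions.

At the boundary V_DS = V_ov = V_GS − V_TN = 3.02 − 1.3 = 1.72 V.
k_n = μ_nC_ox · (W/L) = 1.48 mA/V².
I_D = ½ k_n V_ov² = 0.5 × 1.48 × 1.72² = 2.19 mA.

I_D = 2.19 mA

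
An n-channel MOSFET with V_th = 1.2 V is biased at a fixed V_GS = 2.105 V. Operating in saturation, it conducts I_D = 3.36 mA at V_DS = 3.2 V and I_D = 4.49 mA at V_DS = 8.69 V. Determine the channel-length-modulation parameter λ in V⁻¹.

λ = 0.0762 V⁻¹

With V_GS fixed, I_D ∝ (1 + λ V_DS) in saturation, so I_D2/I_D1 = (1 + λ V_DS2)/(1 + λ V_DS1).
4.49/3.36 = 1.336 = (1 + 8.69 λ)/(1 + 3.2 λ).
Solving: λ (I_D1 V_DS2 − I_D2 V_DS1) = I_D2 − I_D1, so λ = (4.49 − 3.36) / (3.36 × 8.69 − 4.49 × 3.2) = 1.13 / 14.8 = 0.0762 V⁻¹.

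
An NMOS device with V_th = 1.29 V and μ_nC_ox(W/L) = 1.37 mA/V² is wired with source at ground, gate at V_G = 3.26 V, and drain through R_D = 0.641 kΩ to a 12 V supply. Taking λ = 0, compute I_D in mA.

I_D = 2.66 mA

V_GS = V_G = 3.26 V, so V_ov = 3.26 − 1.29 = 1.97 V.
Assume saturation: I_D = ½ k_n V_ov² = 0.5 × 1.37 × 1.97² = 2.66 mA, giving V_DS = V_DD − I_D R_D = 12 − 2.66 × 0.641 = 10.3 V.
V_DS = 10.3 V ≥ V_ov = 1.97 V, confirming saturation.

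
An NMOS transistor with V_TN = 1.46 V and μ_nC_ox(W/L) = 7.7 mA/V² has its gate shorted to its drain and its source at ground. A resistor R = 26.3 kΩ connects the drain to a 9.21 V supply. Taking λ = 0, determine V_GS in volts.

With gate tied to drain, V_GS = V_DS ≥ V_GS − V_TN, so the device is in saturation.
KCL at the drain: ½ k_n (V_GS − V_TN)² = (V_DD − V_GS)/R.
Let x = V_GS − 1.46. Then 101 x² + x − 7.75 = 0, giving x = 0.272 V (positive root), so V_GS = 1.73 V.
I_D = (V_DD − V_GS)/R = (9.21 − 1.73) / 26.3 = 0.284 mA.

V_GS = 1.73 V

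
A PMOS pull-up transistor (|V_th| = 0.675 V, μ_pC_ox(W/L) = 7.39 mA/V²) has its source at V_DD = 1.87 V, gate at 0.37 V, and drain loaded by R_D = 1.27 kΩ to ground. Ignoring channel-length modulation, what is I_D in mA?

I_D = 1.28 mA

V_SG = V_DD − V_G = 1.87 − 0.37 = 1.5 V, so V_ov = 1.5 − 0.675 = 0.825 V.
Assume saturation: I_D = ½ k_p V_ov² = 0.5 × 7.39 × 0.825² = 2.51 mA, giving V_SD = V_DD − I_D R_D = 1.87 − 2.51 × 1.27 = -1.32 V.
But -1.32 V < V_ov = 0.825 V, so the device is actually in triode.
In triode I_D = k_p[V_ov V_SD − ½ V_SD²] and I_D = (V_DD − V_SD)/R_D. Equating: 4.69 V_SD² − 8.743 V_SD + 1.87 = 0, giving V_SD = 0.247 V (the root below V_ov).
I_D = (1.87 − 0.247) / 1.27 = 1.28 mA.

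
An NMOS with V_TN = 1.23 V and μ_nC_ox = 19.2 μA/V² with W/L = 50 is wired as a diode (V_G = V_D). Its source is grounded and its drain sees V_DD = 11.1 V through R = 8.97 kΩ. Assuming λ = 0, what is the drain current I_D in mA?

With gate tied to drain, V_GS = V_DS ≥ V_GS − V_TN, so the device is in saturation.
k_n = μ_nC_ox · (W/L) = 0.96 mA/V².
KCL at the drain: ½ k_n (V_GS − V_TN)² = (V_DD − V_GS)/R.
Let x = V_GS − 1.23. Then 4.31 x² + x − 9.87 = 0, giving x = 1.4 V (positive root), so V_GS = 2.63 V.
I_D = (V_DD − V_GS)/R = (11.1 − 2.63) / 8.97 = 0.944 mA.

I_D = 0.944 mA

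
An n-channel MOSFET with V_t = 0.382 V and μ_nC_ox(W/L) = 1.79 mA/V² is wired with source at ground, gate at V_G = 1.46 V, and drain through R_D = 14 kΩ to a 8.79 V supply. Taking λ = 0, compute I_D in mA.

V_GS = V_G = 1.46 V, so V_ov = 1.46 − 0.382 = 1.08 V.
Assume saturation: I_D = ½ k_n V_ov² = 0.5 × 1.79 × 1.08² = 1.04 mA, giving V_DS = V_DD − I_D R_D = 8.79 − 1.04 × 14 = -5.77 V.
But -5.77 V < V_ov = 1.08 V, so the device is actually in triode.
In triode I_D = k_n[V_ov V_DS − ½ V_DS²] and I_D = (V_DD − V_DS)/R_D. Equating: 12.5 V_DS² − 28.01 V_DS + 8.79 = 0, giving V_DS = 0.378 V (the root below V_ov).
I_D = (8.79 − 0.378) / 14 = 0.601 mA.

I_D = 0.601 mA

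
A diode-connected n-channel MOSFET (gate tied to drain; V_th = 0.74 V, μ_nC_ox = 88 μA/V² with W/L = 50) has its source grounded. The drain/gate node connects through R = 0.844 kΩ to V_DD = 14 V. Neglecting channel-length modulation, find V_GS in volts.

With gate tied to drain, V_GS = V_DS ≥ V_GS − V_th, so the device is in saturation.
k_n = μ_nC_ox · (W/L) = 4.4 mA/V².
KCL at the drain: ½ k_n (V_GS − V_th)² = (V_DD − V_GS)/R.
Let x = V_GS − 0.74. Then 1.86 x² + x − 13.26 = 0, giving x = 2.42 V (positive root), so V_GS = 3.16 V.
I_D = (V_DD − V_GS)/R = (14 − 3.16) / 0.844 = 12.8 mA.

V_GS = 3.16 V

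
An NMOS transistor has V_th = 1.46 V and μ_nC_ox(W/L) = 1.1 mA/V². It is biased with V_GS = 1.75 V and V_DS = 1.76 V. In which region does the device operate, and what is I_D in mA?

V_ov = V_GS − V_th = 1.75 − 1.46 = 0.29 V.
Since V_DS = 1.76 V ≥ V_ov = 0.29 V, the device is in saturation.
I_D = ½ k_n V_ov² = 0.5 × 1.1 × 0.29² = 0.0463 mA.

Saturation; I_D = 0.0463 mA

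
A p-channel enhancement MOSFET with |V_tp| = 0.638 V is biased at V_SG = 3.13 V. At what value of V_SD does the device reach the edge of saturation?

V_SD,sat = 2.49 V

The boundary between triode and saturation is V_SD = V_SG − |V_tp| = V_ov.
V_ov = 3.13 − 0.638 = 2.49 V.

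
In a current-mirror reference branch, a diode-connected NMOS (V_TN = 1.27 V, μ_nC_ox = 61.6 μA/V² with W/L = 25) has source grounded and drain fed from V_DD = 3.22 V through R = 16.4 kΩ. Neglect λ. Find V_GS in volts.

With gate tied to drain, V_GS = V_DS ≥ V_GS − V_TN, so the device is in saturation.
k_n = μ_nC_ox · (W/L) = 1.54 mA/V².
KCL at the drain: ½ k_n (V_GS − V_TN)² = (V_DD − V_GS)/R.
Let x = V_GS − 1.27. Then 12.6 x² + x − 1.95 = 0, giving x = 0.355 V (positive root), so V_GS = 1.63 V.
I_D = (V_DD − V_GS)/R = (3.22 − 1.63) / 16.4 = 0.0972 mA.

V_GS = 1.63 V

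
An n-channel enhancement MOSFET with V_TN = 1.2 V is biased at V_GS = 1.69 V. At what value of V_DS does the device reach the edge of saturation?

The boundary between triode and saturation is V_DS = V_GS − V_TN = V_ov.
V_ov = 1.69 − 1.2 = 0.49 V.

V_DS,sat = 0.490 V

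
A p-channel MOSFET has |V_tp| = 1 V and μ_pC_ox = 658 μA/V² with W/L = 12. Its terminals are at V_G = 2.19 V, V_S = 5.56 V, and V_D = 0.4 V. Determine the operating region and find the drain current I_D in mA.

Saturation; I_D = 22.2 mA

V_SG = V_S − V_G = 5.56 − 2.19 = 3.37 V; V_SD = V_S − V_D = 5.56 − 0.4 = 5.16 V.
k_p = μ_pC_ox · (W/L) = 7.896 mA/V².
V_ov = V_SG − |V_tp| = 3.37 − 1 = 2.37 V.
Since V_SD = 5.16 V ≥ V_ov = 2.37 V, the device is in saturation.
I_D = ½ k_p V_ov² = 0.5 × 7.896 × 2.37² = 22.2 mA.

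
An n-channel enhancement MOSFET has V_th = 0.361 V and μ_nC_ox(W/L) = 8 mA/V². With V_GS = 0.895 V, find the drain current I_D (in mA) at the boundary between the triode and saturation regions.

At the boundary V_DS = V_ov = V_GS − V_th = 0.895 − 0.361 = 0.534 V.
I_D = ½ k_n V_ov² = 0.5 × 8 × 0.534² = 1.14 mA.

I_D = 1.14 mA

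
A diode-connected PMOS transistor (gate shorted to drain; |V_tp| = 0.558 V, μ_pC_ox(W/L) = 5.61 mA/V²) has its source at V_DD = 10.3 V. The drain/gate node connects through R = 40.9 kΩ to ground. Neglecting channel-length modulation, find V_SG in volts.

With gate tied to drain, V_SG = V_SD ≥ V_SG − |V_tp|, so the device is in saturation.
KCL at the drain: ½ k_p (V_SG − |V_tp|)² = (V_DD − V_SG)/R.
Let x = V_SG − 0.558. Then 115 x² + x − 9.742 = 0, giving x = 0.287 V (positive root), so V_SG = 0.845 V.
I_D = (V_DD − V_SG)/R = (10.3 − 0.845) / 40.9 = 0.231 mA.

V_SG = 0.845 V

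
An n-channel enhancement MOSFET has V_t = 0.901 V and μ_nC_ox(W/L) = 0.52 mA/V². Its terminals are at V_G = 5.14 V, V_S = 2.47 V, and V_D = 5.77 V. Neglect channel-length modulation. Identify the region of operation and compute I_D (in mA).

V_GS = V_G − V_S = 5.14 − 2.47 = 2.67 V; V_DS = V_D − V_S = 5.77 − 2.47 = 3.3 V.
V_ov = V_GS − V_t = 2.67 − 0.901 = 1.77 V.
Since V_DS = 3.3 V ≥ V_ov = 1.77 V, the device is in saturation.
I_D = ½ k_n V_ov² = 0.5 × 0.52 × 1.77² = 0.814 mA.

Saturation; I_D = 0.814 mA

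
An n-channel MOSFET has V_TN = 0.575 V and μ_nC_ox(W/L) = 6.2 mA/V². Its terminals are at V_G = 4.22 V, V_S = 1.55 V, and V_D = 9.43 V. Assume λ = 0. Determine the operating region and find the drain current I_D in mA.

V_GS = V_G − V_S = 4.22 − 1.55 = 2.67 V; V_DS = V_D − V_S = 9.43 − 1.55 = 7.88 V.
V_ov = V_GS − V_TN = 2.67 − 0.575 = 2.09 V.
Since V_DS = 7.88 V ≥ V_ov = 2.09 V, the device is in saturation.
I_D = ½ k_n V_ov² = 0.5 × 6.2 × 2.09² = 13.6 mA.

Saturation; I_D = 13.6 mA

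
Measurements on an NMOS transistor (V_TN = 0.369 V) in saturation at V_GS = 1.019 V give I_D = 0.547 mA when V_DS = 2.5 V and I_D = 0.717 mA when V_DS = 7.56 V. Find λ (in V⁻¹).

λ = 0.0726 V⁻¹

With V_GS fixed, I_D ∝ (1 + λ V_DS) in saturation, so I_D2/I_D1 = (1 + λ V_DS2)/(1 + λ V_DS1).
0.717/0.547 = 1.311 = (1 + 7.56 λ)/(1 + 2.5 λ).
Solving: λ (I_D1 V_DS2 − I_D2 V_DS1) = I_D2 − I_D1, so λ = (0.717 − 0.547) / (0.547 × 7.56 − 0.717 × 2.5) = 0.17 / 2.34 = 0.0726 V⁻¹.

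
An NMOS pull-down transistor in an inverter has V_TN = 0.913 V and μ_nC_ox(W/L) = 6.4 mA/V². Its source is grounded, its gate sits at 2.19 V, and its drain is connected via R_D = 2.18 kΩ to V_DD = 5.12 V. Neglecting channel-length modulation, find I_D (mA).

V_GS = V_G = 2.19 V, so V_ov = 2.19 − 0.913 = 1.28 V.
Assume saturation: I_D = ½ k_n V_ov² = 0.5 × 6.4 × 1.28² = 5.22 mA, giving V_DS = V_DD − I_D R_D = 5.12 − 5.22 × 2.18 = -6.26 V.
But -6.26 V < V_ov = 1.28 V, so the device is actually in triode.
In triode I_D = k_n[V_ov V_DS − ½ V_DS²] and I_D = (V_DD − V_DS)/R_D. Equating: 6.98 V_DS² − 18.82 V_DS + 5.12 = 0, giving V_DS = 0.307 V (the root below V_ov).
I_D = (5.12 − 0.307) / 2.18 = 2.21 mA.

I_D = 2.21 mA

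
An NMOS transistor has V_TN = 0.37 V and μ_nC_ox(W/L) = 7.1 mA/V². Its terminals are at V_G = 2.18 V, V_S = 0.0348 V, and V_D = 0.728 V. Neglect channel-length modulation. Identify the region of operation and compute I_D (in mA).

Triode; I_D = 7.03 mA

V_GS = V_G − V_S = 2.18 − 0.0348 = 2.15 V; V_DS = V_D − V_S = 0.728 − 0.0348 = 0.693 V.
V_ov = V_GS − V_TN = 2.15 − 0.37 = 1.78 V.
Since V_DS = 0.693 V < V_ov = 1.78 V, the device is in the triode region.
I_D = k_n [V_ov · V_DS − ½ V_DS²] = 7.1 × [1.78 × 0.693 − 0.5 × 0.693²] = 7.03 mA.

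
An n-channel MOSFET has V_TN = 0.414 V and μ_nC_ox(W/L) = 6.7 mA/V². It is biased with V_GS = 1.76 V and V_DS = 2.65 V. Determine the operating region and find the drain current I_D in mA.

V_ov = V_GS − V_TN = 1.76 − 0.414 = 1.35 V.
Since V_DS = 2.65 V ≥ V_ov = 1.35 V, the device is in saturation.
I_D = ½ k_n V_ov² = 0.5 × 6.7 × 1.35² = 6.07 mA.

Saturation; I_D = 6.07 mA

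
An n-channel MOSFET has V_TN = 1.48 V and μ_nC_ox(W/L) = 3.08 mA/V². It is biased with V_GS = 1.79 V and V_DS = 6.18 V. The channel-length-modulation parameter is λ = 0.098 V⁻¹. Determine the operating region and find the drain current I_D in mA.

V_ov = V_GS − V_TN = 1.79 − 1.48 = 0.31 V.
Since V_DS = 6.18 V ≥ V_ov = 0.31 V, the device is in saturation.
I_D = ½ k_n V_ov² (1 + λ V_DS) = 0.5 × 3.08 × 0.31² × (1 + 0.098 × 6.18) = 0.238 mA.

Saturation; I_D = 0.238 mA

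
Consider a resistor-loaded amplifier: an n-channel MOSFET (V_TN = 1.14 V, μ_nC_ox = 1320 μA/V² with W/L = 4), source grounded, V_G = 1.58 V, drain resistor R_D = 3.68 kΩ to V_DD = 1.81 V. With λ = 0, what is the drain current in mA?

I_D = 0.422 mA

V_GS = V_G = 1.58 V, so V_ov = 1.58 − 1.14 = 0.44 V.
k_n = μ_nC_ox · (W/L) = 5.28 mA/V².
Assume saturation: I_D = ½ k_n V_ov² = 0.5 × 5.28 × 0.44² = 0.511 mA, giving V_DS = V_DD − I_D R_D = 1.81 − 0.511 × 3.68 = -0.0709 V.
But -0.0709 V < V_ov = 0.44 V, so the device is actually in triode.
In triode I_D = k_n[V_ov V_DS − ½ V_DS²] and I_D = (V_DD − V_DS)/R_D. Equating: 9.72 V_DS² − 9.549 V_DS + 1.81 = 0, giving V_DS = 0.256 V (the root below V_ov).
I_D = (1.81 − 0.256) / 3.68 = 0.422 mA.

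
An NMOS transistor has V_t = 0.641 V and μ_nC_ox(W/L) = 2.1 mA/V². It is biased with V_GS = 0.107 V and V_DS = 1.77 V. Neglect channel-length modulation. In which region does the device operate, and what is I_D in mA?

V_GS = 0.107 V < V_t = 0.641 V, so the transistor is in cutoff.

Cutoff; I_D = 0 mA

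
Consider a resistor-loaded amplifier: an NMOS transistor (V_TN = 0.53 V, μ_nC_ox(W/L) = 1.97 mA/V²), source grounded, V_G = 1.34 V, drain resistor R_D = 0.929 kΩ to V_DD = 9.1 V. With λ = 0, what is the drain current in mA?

V_GS = V_G = 1.34 V, so V_ov = 1.34 − 0.53 = 0.81 V.
Assume saturation: I_D = ½ k_n V_ov² = 0.5 × 1.97 × 0.81² = 0.646 mA, giving V_DS = V_DD − I_D R_D = 9.1 − 0.646 × 0.929 = 8.5 V.
V_DS = 8.5 V ≥ V_ov = 0.81 V, confirming saturation.

I_D = 0.646 mA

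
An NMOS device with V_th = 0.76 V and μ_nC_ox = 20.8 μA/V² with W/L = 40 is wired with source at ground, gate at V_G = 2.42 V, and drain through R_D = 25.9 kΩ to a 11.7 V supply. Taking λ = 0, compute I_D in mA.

V_GS = V_G = 2.42 V, so V_ov = 2.42 − 0.76 = 1.66 V.
k_n = μ_nC_ox · (W/L) = 0.832 mA/V².
Assume saturation: I_D = ½ k_n V_ov² = 0.5 × 0.832 × 1.66² = 1.15 mA, giving V_DS = V_DD − I_D R_D = 11.7 − 1.15 × 25.9 = -18 V.
But -18 V < V_ov = 1.66 V, so the device is actually in triode.
In triode I_D = k_n[V_ov V_DS − ½ V_DS²] and I_D = (V_DD − V_DS)/R_D. Equating: 10.8 V_DS² − 36.77 V_DS + 11.7 = 0, giving V_DS = 0.355 V (the root below V_ov).
I_D = (11.7 − 0.355) / 25.9 = 0.438 mA.

I_D = 0.438 mA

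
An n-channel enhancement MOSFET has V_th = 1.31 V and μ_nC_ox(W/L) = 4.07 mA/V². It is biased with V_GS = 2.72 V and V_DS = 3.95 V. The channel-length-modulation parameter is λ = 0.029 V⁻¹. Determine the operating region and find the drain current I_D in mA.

Saturation; I_D = 4.51 mA

V_ov = V_GS − V_th = 2.72 − 1.31 = 1.41 V.
Since V_DS = 3.95 V ≥ V_ov = 1.41 V, the device is in saturation.
I_D = ½ k_n V_ov² (1 + λ V_DS) = 0.5 × 4.07 × 1.41² × (1 + 0.029 × 3.95) = 4.51 mA.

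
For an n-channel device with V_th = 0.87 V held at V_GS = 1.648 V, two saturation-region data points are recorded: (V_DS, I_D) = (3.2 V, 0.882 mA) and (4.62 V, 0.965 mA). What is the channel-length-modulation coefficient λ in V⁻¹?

λ = 0.0841 V⁻¹

With V_GS fixed, I_D ∝ (1 + λ V_DS) in saturation, so I_D2/I_D1 = (1 + λ V_DS2)/(1 + λ V_DS1).
0.965/0.882 = 1.094 = (1 + 4.62 λ)/(1 + 3.2 λ).
Solving: λ (I_D1 V_DS2 − I_D2 V_DS1) = I_D2 − I_D1, so λ = (0.965 − 0.882) / (0.882 × 4.62 − 0.965 × 3.2) = 0.083 / 0.987 = 0.0841 V⁻¹.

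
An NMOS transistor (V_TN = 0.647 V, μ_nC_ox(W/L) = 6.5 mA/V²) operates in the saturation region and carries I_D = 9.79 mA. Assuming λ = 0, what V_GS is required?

V_GS = 2.38 V

In saturation I_D = ½ k_n (V_GS − V_TN)², so V_GS − V_TN = √(2 I_D / k_n) = √(2 × 9.79 / 6.5) = 1.74 V.
V_GS = 0.647 + 1.74 = 2.38 V.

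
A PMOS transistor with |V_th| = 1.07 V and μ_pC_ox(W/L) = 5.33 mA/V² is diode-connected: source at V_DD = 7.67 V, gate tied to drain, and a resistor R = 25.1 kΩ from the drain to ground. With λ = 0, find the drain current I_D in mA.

I_D = 0.251 mA

With gate tied to drain, V_SG = V_SD ≥ V_SG − |V_th|, so the device is in saturation.
KCL at the drain: ½ k_p (V_SG − |V_th|)² = (V_DD − V_SG)/R.
Let x = V_SG − 1.07. Then 66.9 x² + x − 6.6 = 0, giving x = 0.307 V (positive root), so V_SG = 1.38 V.
I_D = (V_DD − V_SG)/R = (7.67 − 1.38) / 25.1 = 0.251 mA.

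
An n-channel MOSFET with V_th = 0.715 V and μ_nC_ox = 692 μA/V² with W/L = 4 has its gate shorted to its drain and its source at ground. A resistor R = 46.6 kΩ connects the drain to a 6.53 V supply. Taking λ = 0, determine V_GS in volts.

With gate tied to drain, V_GS = V_DS ≥ V_GS − V_th, so the device is in saturation.
k_n = μ_nC_ox · (W/L) = 2.768 mA/V².
KCL at the drain: ½ k_n (V_GS − V_th)² = (V_DD − V_GS)/R.
Let x = V_GS − 0.715. Then 64.5 x² + x − 5.815 = 0, giving x = 0.293 V (positive root), so V_GS = 1.01 V.
I_D = (V_DD − V_GS)/R = (6.53 − 1.01) / 46.6 = 0.119 mA.

V_GS = 1.01 V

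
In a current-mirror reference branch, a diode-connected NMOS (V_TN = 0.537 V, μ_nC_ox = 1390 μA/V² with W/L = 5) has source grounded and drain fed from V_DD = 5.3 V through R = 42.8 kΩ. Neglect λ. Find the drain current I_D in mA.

I_D = 0.107 mA

With gate tied to drain, V_GS = V_DS ≥ V_GS − V_TN, so the device is in saturation.
k_n = μ_nC_ox · (W/L) = 6.95 mA/V².
KCL at the drain: ½ k_n (V_GS − V_TN)² = (V_DD − V_GS)/R.
Let x = V_GS − 0.537. Then 149 x² + x − 4.763 = 0, giving x = 0.176 V (positive root), so V_GS = 0.713 V.
I_D = (V_DD − V_GS)/R = (5.3 − 0.713) / 42.8 = 0.107 mA.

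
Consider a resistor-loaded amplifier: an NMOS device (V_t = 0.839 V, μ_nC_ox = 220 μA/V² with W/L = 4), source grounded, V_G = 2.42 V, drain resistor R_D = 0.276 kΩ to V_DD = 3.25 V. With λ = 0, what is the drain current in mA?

I_D = 1.10 mA

V_GS = V_G = 2.42 V, so V_ov = 2.42 − 0.839 = 1.58 V.
k_n = μ_nC_ox · (W/L) = 0.88 mA/V².
Assume saturation: I_D = ½ k_n V_ov² = 0.5 × 0.88 × 1.58² = 1.1 mA, giving V_DS = V_DD − I_D R_D = 3.25 − 1.1 × 0.276 = 2.95 V.
V_DS = 2.95 V ≥ V_ov = 1.58 V, confirming saturation.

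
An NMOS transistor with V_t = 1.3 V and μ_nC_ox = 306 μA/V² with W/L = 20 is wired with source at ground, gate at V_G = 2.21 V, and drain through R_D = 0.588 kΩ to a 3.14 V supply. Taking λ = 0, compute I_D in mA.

I_D = 2.53 mA

V_GS = V_G = 2.21 V, so V_ov = 2.21 − 1.3 = 0.91 V.
k_n = μ_nC_ox · (W/L) = 6.12 mA/V².
Assume saturation: I_D = ½ k_n V_ov² = 0.5 × 6.12 × 0.91² = 2.53 mA, giving V_DS = V_DD − I_D R_D = 3.14 − 2.53 × 0.588 = 1.65 V.
V_DS = 1.65 V ≥ V_ov = 0.91 V, confirming saturation.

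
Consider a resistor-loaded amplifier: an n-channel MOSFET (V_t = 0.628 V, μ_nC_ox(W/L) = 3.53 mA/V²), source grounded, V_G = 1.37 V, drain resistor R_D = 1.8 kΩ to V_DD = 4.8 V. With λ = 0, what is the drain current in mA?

V_GS = V_G = 1.37 V, so V_ov = 1.37 − 0.628 = 0.742 V.
Assume saturation: I_D = ½ k_n V_ov² = 0.5 × 3.53 × 0.742² = 0.972 mA, giving V_DS = V_DD − I_D R_D = 4.8 − 0.972 × 1.8 = 3.05 V.
V_DS = 3.05 V ≥ V_ov = 0.742 V, confirming saturation.

I_D = 0.972 mA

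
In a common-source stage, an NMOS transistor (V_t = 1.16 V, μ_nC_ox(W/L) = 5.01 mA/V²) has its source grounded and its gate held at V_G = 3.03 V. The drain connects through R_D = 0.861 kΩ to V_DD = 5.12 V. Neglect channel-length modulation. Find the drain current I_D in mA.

V_GS = V_G = 3.03 V, so V_ov = 3.03 − 1.16 = 1.87 V.
Assume saturation: I_D = ½ k_n V_ov² = 0.5 × 5.01 × 1.87² = 8.76 mA, giving V_DS = V_DD − I_D R_D = 5.12 − 8.76 × 0.861 = -2.42 V.
But -2.42 V < V_ov = 1.87 V, so the device is actually in triode.
In triode I_D = k_n[V_ov V_DS − ½ V_DS²] and I_D = (V_DD − V_DS)/R_D. Equating: 2.16 V_DS² − 9.066 V_DS + 5.12 = 0, giving V_DS = 0.672 V (the root below V_ov).
I_D = (5.12 − 0.672) / 0.861 = 5.17 mA.

I_D = 5.17 mA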